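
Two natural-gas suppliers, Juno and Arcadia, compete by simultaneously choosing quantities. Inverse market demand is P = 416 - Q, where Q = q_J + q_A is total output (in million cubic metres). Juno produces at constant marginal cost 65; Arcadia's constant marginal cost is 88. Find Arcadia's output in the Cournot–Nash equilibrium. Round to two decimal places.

Juno's profit: π_J = (416 - Q)q_J - (65q_J). Setting ∂π_J/∂q_J = 0: 351 - 2q_J - (q_A) = 0.
Arcadia's profit: π_A = (416 - Q)q_A - (88q_A). Setting ∂π_A/∂q_A = 0: 328 - 2q_A - (q_J) = 0.
Best responses: q_J = (351 - q_A)/2, q_A = (328 - q_J)/2.
Substituting one into the other gives q_J = 374/3 and q_A = 305/3.

101.67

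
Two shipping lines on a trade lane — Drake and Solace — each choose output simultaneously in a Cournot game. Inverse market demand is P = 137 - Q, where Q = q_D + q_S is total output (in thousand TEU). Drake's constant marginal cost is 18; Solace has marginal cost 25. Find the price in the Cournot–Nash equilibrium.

60

Drake's profit: π_D = (137 - Q)q_D - (18q_D). Setting ∂π_D/∂q_D = 0: 119 - 2q_D - (q_S) = 0.
Solace's profit: π_S = (137 - Q)q_S - (25q_S). Setting ∂π_S/∂q_S = 0: 112 - 2q_S - (q_D) = 0.
Best responses: q_D = (119 - q_S)/2, q_S = (112 - q_D)/2.
Solving the pair: q_D = 42, q_S = 35.
Total output Q = 77, so price P = 137 - 77 = 60.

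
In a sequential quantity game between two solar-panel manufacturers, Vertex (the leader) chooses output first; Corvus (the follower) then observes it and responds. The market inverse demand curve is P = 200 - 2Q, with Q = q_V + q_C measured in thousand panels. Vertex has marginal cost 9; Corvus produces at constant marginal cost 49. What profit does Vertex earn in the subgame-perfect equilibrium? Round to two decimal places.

The follower Corvus best-responds to any q_V: π_C = (200 - 2Q)q_C - 49q_C.
∂π_C/∂q_C = 151 - 2q_V - 4q_C = 0 gives the reaction function q_C = (151 - 2q_V)/4.
The leader anticipates this reaction. Substituting into P = 200 - 2Q gives P = 249/2 - q_V, so π_V = (249/2 - q_V)q_V - 9q_V.
Maximising: ∂π_V/∂q_V = 231/2 - 2q_V = 0, giving q_V = 231/4.
Then q_C = (151 - 2·(231/4))/4 = 71/8.
Price P = 200 - 2·(533/8) = 267/4.
Vertex's profit: (267/4 - 9)·(231/4) = 3335.0625.

3335.06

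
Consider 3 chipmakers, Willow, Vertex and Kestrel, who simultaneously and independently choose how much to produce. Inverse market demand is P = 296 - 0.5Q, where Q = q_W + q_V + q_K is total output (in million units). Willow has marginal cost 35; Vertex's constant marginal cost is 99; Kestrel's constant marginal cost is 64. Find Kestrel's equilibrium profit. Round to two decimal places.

Willow's profit: π_W = (296 - 0.5Q)q_W - (35q_W). Setting ∂π_W/∂q_W = 0: 261 - q_W - (1/2)(q_V + q_K) = 0.
Vertex's first-order condition: 197 - q_V - (1/2)(q_W + q_K) = 0.
Kestrel's profit: π_K = (296 - 0.5Q)q_K - (64q_K). Setting ∂π_K/∂q_K = 0: 232 - q_K - (1/2)(q_W + q_V) = 0.
Summing all 3 equations gives 690 − 2Q = 0, hence Q = 345.
Back-substituting: q_W = (261 − 345/2)/(1/2) = 177, q_V = (197 − 345/2)/(1/2) = 49, q_K = (232 − 345/2)/(1/2) = 119.
Price P = 296 - (1/2)·345 = 247/2.
Kestrel's profit: (247/2 - 64)·119 = 7080.5000.

7080.50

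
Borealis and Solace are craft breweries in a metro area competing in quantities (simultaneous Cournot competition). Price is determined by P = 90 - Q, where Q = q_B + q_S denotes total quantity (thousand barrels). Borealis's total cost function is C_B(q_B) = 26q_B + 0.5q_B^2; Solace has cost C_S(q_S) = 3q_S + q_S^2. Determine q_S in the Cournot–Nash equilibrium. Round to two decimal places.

17.91

Borealis's profit: π_B = (90 - Q)q_B - (26q_B + (1/2)q_B²). Setting ∂π_B/∂q_B = 0: 64 - 3q_B - (q_S) = 0.
Solace's first-order condition: 87 - 4q_S - (q_B) = 0.
Rearranging gives the reaction functions q_B = (64 - q_S)/3 and q_S = (87 - q_B)/4.
Substituting one into the other gives q_B = 169/11 and q_S = 197/11.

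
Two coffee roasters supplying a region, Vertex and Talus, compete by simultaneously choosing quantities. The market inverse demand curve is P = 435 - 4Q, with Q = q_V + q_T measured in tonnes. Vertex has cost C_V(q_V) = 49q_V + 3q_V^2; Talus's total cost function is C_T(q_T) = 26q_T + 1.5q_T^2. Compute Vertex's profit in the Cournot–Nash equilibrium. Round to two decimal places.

2503.92

Vertex's profit: π_V = (435 - 4Q)q_V - (49q_V + 3q_V²). Setting ∂π_V/∂q_V = 0: 386 - 14q_V - 4(q_T) = 0.
Talus's profit: π_T = (435 - 4Q)q_T - (26q_T + (3/2)q_T²). Setting ∂π_T/∂q_T = 0: 409 - 11q_T - 4(q_V) = 0.
So q_V = (386 - 4q_T)/14 and q_T = (409 - 4q_V)/11.
Substituting one into the other gives q_V = 435/23 and q_T = 697/23.
Price P = 435 - 4·(1132/23) = 238.1304.
Vertex's profit: 238.1304·(435/23) - 49·(435/23) - 3(435/23)² = 2503.9225.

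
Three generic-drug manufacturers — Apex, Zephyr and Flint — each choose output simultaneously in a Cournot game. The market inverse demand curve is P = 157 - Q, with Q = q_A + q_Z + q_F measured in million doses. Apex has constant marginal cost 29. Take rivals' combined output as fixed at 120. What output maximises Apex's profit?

With rivals' combined output fixed at 120, Apex's profit is π_A = (157 - 120 - q_A)q_A - (29q_A) = (37 - q_A)q_A - (29q_A).
∂π_A/∂q_A = 8 - 2q_A = 0, so q_A = 4.

4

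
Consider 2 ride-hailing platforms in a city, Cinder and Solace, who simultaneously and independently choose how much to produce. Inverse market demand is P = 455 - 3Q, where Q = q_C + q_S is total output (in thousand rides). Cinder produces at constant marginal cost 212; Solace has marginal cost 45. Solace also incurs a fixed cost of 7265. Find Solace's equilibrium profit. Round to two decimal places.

5065.70

Cinder's profit: π_C = (455 - 3Q)q_C - (212q_C). Setting ∂π_C/∂q_C = 0: 243 - 6q_C - 3(q_S) = 0.
Solace's profit: π_S = (455 - 3Q)q_S - (45q_S). Setting ∂π_S/∂q_S = 0: 410 - 6q_S - 3(q_C) = 0.
Best responses: q_C = (243 - 3q_S)/6, q_S = (410 - 3q_C)/6.
Substituting one into the other gives q_C = 76/9 and q_S = 577/9.
Price P = 455 - 3·(653/9) = 712/3.
Solace's profit: (712/3 - 45)·(577/9) - 7265 = 5065.7037.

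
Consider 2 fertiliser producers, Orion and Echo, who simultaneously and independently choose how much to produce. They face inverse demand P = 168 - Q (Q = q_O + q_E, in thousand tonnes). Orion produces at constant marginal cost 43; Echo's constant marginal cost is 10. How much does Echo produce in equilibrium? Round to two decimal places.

63.67

Orion's profit: π_O = (168 - Q)q_O - (43q_O). Setting ∂π_O/∂q_O = 0: 125 - 2q_O - (q_E) = 0.
Echo's profit: π_E = (168 - Q)q_E - (10q_E). Setting ∂π_E/∂q_E = 0: 158 - 2q_E - (q_O) = 0.
So q_O = (125 - q_E)/2 and q_E = (158 - q_O)/2.
Substituting one into the other gives q_O = 92/3 and q_E = 191/3.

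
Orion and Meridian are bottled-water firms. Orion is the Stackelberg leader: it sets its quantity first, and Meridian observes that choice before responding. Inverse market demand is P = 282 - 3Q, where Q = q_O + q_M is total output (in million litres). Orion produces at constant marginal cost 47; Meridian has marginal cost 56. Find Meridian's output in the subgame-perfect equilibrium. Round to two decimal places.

Solve by backward induction. Given q_O, the follower Meridian maximises π_M = (282 - 3q_O - 3q_M)q_M - 56q_M.
Follower FOC: 226 - 3q_O - 6q_M = 0, so q_M(q_O) = (226 - 3q_O)/6.
The leader anticipates this reaction. Substituting into P = 282 - 3Q gives P = 169 - (3/2)q_O, so π_O = (169 - (3/2)q_O)q_O - 47q_O.
Leader FOC: 122 - 3q_O = 0, so q_O = 122/3.
Then q_M = (226 - 3·(122/3))/6 = 52/3.

17.33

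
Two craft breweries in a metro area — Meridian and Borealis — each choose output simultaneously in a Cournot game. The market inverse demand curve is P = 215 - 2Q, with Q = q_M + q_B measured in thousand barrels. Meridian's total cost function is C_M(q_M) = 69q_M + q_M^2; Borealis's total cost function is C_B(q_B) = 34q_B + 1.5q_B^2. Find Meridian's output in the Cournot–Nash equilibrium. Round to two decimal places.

17.37

Meridian's profit: π_M = (215 - 2Q)q_M - (69q_M + q_M²). Setting ∂π_M/∂q_M = 0: 146 - 6q_M - 2(q_B) = 0.
Borealis's first-order condition: 181 - 7q_B - 2(q_M) = 0.
Rearranging gives the reaction functions q_M = (146 - 2q_B)/6 and q_B = (181 - 2q_M)/7.
Solving the pair: q_M = 330/19, q_B = 397/19.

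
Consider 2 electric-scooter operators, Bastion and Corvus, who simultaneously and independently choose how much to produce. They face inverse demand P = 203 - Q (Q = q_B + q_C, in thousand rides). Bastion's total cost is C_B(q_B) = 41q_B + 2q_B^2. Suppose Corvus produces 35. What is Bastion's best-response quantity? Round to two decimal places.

With the rival's output fixed at 35, Bastion's profit is π_B = (203 - 35 - q_B)q_B - (41q_B + 2q_B²) = (168 - q_B)q_B - (41q_B + 2q_B²).
∂π_B/∂q_B = 127 - 6q_B = 0, so q_B = 127/6.

21.17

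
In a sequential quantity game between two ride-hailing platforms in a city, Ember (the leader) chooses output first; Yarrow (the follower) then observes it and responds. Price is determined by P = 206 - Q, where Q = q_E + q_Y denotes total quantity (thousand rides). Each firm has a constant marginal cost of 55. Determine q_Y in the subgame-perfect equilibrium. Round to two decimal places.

37.75

Solve by backward induction. Given q_E, the follower Yarrow maximises π_Y = (206 - q_E - q_Y)q_Y - 55q_Y.
Follower FOC: 151 - q_E - 2q_Y = 0, so q_Y(q_E) = (151 - q_E)/2.
The leader anticipates this reaction. Substituting into P = 206 - Q gives P = 261/2 - (1/2)q_E, so π_E = (261/2 - (1/2)q_E)q_E - 55q_E.
Maximising: ∂π_E/∂q_E = 151/2 - q_E = 0, giving q_E = 151/2.
Then q_Y = (151 - 151/2)/2 = 151/4.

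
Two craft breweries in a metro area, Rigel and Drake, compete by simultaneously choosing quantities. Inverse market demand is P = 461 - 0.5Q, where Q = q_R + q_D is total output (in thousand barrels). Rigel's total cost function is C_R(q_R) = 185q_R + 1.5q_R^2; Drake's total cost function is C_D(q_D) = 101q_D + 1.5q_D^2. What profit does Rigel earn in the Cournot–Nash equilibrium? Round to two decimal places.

Rigel's profit: π_R = (461 - 0.5Q)q_R - (185q_R + (3/2)q_R²). Setting ∂π_R/∂q_R = 0: 276 - 4q_R - (1/2)(q_D) = 0.
Drake's first-order condition: 360 - 4q_D - (1/2)(q_R) = 0.
Rearranging gives the reaction functions q_R = (276 - (1/2)q_D)/4 and q_D = (360 - (1/2)q_R)/4.
Substituting one into the other gives q_R = 176/3 and q_D = 248/3.
Price P = 461 - (1/2)·(424/3) = 1171/3.
Rigel's profit: (1171/3)·(176/3) - 185·(176/3) - (3/2)(176/3)² = 6883.5556.

6883.56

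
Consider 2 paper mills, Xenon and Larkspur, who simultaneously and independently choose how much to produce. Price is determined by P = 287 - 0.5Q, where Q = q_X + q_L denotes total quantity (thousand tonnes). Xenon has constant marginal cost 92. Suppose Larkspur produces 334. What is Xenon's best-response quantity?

28

With the rival's output fixed at 334, Xenon's profit is π_X = (287 - (1/2)·334 - (1/2)q_X)q_X - (92q_X) = (120 - (1/2)q_X)q_X - (92q_X).
∂π_X/∂q_X = 28 - q_X = 0, so q_X = 28.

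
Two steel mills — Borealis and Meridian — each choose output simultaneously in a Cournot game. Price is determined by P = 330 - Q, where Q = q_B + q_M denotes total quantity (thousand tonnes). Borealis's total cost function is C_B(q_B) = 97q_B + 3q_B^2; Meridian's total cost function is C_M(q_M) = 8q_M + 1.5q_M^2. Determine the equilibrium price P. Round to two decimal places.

Borealis's profit: π_B = (330 - Q)q_B - (97q_B + 3q_B²). Setting ∂π_B/∂q_B = 0: 233 - 8q_B - (q_M) = 0.
Meridian's profit: π_M = (330 - Q)q_M - (8q_M + (3/2)q_M²). Setting ∂π_M/∂q_M = 0: 322 - 5q_M - (q_B) = 0.
Rearranging gives the reaction functions q_B = (233 - q_M)/8 and q_M = (322 - q_B)/5.
Solving the pair: q_B = 281/13, q_M = 781/13.
Total output Q = 1062/13, so price P = 330 - 1062/13 = 248.3077.

248.31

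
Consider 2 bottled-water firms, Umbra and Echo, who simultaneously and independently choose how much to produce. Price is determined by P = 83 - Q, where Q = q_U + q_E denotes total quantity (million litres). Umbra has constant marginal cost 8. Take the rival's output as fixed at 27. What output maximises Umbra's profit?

With the rival's output fixed at 27, Umbra's profit is π_U = (83 - 27 - q_U)q_U - (8q_U) = (56 - q_U)q_U - (8q_U).
∂π_U/∂q_U = 48 - 2q_U = 0, so q_U = 24.

24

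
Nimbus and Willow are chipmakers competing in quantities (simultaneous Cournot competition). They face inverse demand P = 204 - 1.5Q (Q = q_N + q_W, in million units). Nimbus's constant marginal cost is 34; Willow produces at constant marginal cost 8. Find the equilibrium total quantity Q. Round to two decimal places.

81.33

Nimbus's profit: π_N = (204 - 1.5Q)q_N - (34q_N). Setting ∂π_N/∂q_N = 0: 170 - 3q_N - (3/2)(q_W) = 0.
Willow's first-order condition: 196 - 3q_W - (3/2)(q_N) = 0.
Best responses: q_N = (170 - (3/2)q_W)/3, q_W = (196 - (3/2)q_N)/3.
Solving the pair: q_N = 32, q_W = 148/3.
Total output Q = 32 + 148/3 = 244/3.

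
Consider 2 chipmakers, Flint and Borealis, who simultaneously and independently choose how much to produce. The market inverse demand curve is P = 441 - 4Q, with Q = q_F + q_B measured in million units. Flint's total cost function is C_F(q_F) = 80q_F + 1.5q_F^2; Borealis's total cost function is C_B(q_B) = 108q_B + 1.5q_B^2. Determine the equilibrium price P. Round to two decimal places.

255.93

Flint's profit: π_F = (441 - 4Q)q_F - (80q_F + (3/2)q_F²). Setting ∂π_F/∂q_F = 0: 361 - 11q_F - 4(q_B) = 0.
Borealis's first-order condition: 333 - 11q_B - 4(q_F) = 0.
Best responses: q_F = (361 - 4q_B)/11, q_B = (333 - 4q_F)/11.
Substituting one into the other gives q_F = 377/15 and q_B = 317/15.
Total output Q = 694/15, so price P = 441 - 4·(694/15) = 255.9333.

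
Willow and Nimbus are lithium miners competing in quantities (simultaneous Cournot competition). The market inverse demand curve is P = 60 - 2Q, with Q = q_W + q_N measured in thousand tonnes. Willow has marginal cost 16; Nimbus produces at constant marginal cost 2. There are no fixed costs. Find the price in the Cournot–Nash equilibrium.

26

Willow's profit: π_W = (60 - 2Q)q_W - (16q_W). Setting ∂π_W/∂q_W = 0: 44 - 4q_W - 2(q_N) = 0.
Nimbus's first-order condition: 58 - 4q_N - 2(q_W) = 0.
Best responses: q_W = (44 - 2q_N)/4, q_N = (58 - 2q_W)/4.
Solving the pair: q_W = 5, q_N = 12.
Total output Q = 17, so price P = 60 - 2·17 = 26.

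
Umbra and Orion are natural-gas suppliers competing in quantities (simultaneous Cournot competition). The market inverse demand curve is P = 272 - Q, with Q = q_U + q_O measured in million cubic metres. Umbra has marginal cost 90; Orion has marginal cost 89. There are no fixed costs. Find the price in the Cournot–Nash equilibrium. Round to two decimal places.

Umbra's profit: π_U = (272 - Q)q_U - (90q_U). Setting ∂π_U/∂q_U = 0: 182 - 2q_U - (q_O) = 0.
Orion's first-order condition: 183 - 2q_O - (q_U) = 0.
Rearranging gives the reaction functions q_U = (182 - q_O)/2 and q_O = (183 - q_U)/2.
Solving the pair: q_U = 181/3, q_O = 184/3.
Total output Q = 365/3, so price P = 272 - 365/3 = 451/3.

150.33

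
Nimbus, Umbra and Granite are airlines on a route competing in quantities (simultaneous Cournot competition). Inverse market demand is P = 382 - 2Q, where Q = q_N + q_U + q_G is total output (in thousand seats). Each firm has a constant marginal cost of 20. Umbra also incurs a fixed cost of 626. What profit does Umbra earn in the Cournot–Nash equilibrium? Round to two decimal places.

Each firm earns π_i = (382 - 2Q)q_i - 20q_i.
First-order condition (treating rivals' output as given): 362 - 4q_i - 2·Σ_{j≠i} q_j = 0.
By symmetry each firm produces the same amount; substituting Σ_{j≠i} q_j = 2q_i yields q_i = 362/8 = 181/4.
Price P = 382 - 2·(543/4) = 221/2.
Umbra's profit: (221/2 - 20)·(181/4) - 626 = 3469.1250.

3469.13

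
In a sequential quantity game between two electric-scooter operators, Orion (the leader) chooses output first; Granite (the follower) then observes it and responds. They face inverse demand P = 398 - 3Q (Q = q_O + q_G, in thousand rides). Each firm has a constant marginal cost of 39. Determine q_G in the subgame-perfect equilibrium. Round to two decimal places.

29.92

The follower Granite best-responds to any q_O: π_G = (398 - 3Q)q_G - 39q_G.
Follower FOC: 359 - 3q_O - 6q_G = 0, so q_G(q_O) = (359 - 3q_O)/6.
Orion substitutes q_G(q_O) into its own profit: π_O = q_O(398 - 3q_O - (359 - 3q_O)/2) - 39q_O = (437/2 - (3/2)q_O)q_O - 39q_O.
Maximising: ∂π_O/∂q_O = 359/2 - 3q_O = 0, giving q_O = 359/6.
Then q_G = (359 - 3·(359/6))/6 = 359/12.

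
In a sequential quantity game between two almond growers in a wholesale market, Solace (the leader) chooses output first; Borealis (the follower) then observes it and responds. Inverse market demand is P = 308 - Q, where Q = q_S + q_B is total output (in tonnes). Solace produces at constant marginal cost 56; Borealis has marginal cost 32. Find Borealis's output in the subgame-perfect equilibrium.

Solve by backward induction. Given q_S, the follower Borealis maximises π_B = (308 - q_S - q_B)q_B - 32q_B.
Setting the follower's marginal profit to zero, 276 - q_S - 2q_B = 0, i.e. q_B = (276 - q_S)/2.
The leader anticipates this reaction. Substituting into P = 308 - Q gives P = 170 - (1/2)q_S, so π_S = (170 - (1/2)q_S)q_S - 56q_S.
The leader's first-order condition 114 - q_S = 0 yields q_S = 114.
Then q_B = (276 - 114)/2 = 81.

81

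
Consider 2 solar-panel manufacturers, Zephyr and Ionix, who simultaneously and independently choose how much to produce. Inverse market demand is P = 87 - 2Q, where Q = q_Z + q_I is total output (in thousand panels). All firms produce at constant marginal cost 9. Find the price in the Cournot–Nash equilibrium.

Each firm earns π_i = (87 - 2Q)q_i - 9q_i.
Setting ∂π_i/∂q_i = 0 with rivals' quantities fixed: 78 - 4q_i - 2q_j = 0.
By symmetry each firm produces the same amount; substituting q_j = q_i yields q_i = 78/6 = 13.
Total output Q = 26, so price P = 87 - 2·26 = 35.

35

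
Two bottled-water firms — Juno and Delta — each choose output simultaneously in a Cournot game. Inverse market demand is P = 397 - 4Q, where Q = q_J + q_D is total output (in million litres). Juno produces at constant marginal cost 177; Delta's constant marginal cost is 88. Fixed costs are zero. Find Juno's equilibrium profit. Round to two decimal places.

476.69

Juno's profit: π_J = (397 - 4Q)q_J - (177q_J). Setting ∂π_J/∂q_J = 0: 220 - 8q_J - 4(q_D) = 0.
Delta's profit: π_D = (397 - 4Q)q_D - (88q_D). Setting ∂π_D/∂q_D = 0: 309 - 8q_D - 4(q_J) = 0.
So q_J = (220 - 4q_D)/8 and q_D = (309 - 4q_J)/8.
Substituting one into the other gives q_J = 131/12 and q_D = 199/6.
Price P = 397 - 4·(529/12) = 662/3.
Juno's profit: (662/3 - 177)·(131/12) = 476.6944.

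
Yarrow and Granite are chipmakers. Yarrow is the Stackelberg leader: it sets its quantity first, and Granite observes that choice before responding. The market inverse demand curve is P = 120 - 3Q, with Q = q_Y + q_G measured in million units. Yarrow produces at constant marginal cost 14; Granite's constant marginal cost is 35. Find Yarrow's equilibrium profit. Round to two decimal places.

The follower Granite best-responds to any q_Y: π_G = (120 - 3Q)q_G - 35q_G.
∂π_G/∂q_G = 85 - 3q_Y - 6q_G = 0 gives the reaction function q_G = (85 - 3q_Y)/6.
The leader anticipates this reaction. Substituting into P = 120 - 3Q gives P = 155/2 - (3/2)q_Y, so π_Y = (155/2 - (3/2)q_Y)q_Y - 14q_Y.
Leader FOC: 127/2 - 3q_Y = 0, so q_Y = 127/6.
Then q_G = (85 - 3·(127/6))/6 = 43/12.
Price P = 120 - 3·(99/4) = 183/4.
Yarrow's profit: (183/4 - 14)·(127/6) = 672.0417.

672.04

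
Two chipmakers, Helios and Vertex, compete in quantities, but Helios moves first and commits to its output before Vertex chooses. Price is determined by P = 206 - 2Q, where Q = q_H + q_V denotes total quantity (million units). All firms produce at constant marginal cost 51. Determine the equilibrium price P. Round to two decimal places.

Solve by backward induction. Given q_H, the follower Vertex maximises π_V = (206 - 2q_H - 2q_V)q_V - 51q_V.
Setting the follower's marginal profit to zero, 155 - 2q_H - 4q_V = 0, i.e. q_V = (155 - 2q_H)/4.
Helios substitutes q_V(q_H) into its own profit: π_H = q_H(206 - 2q_H - (155 - 2q_H)/2) - 51q_H = (257/2 - q_H)q_H - 51q_H.
Leader FOC: 155/2 - 2q_H = 0, so q_H = 155/4.
Then q_V = (155 - 2·(155/4))/4 = 155/8.
Total output Q = 465/8, so price P = 206 - 2·(465/8) = 359/4.

89.75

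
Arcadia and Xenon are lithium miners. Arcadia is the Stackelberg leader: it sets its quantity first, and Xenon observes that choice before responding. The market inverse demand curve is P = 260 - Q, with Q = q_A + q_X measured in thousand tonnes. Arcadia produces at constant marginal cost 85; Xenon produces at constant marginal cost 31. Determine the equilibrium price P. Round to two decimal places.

115.25

The follower Xenon best-responds to any q_A: π_X = (260 - Q)q_X - 31q_X.
∂π_X/∂q_X = 229 - q_A - 2q_X = 0 gives the reaction function q_X = (229 - q_A)/2.
The leader anticipates this reaction. Substituting into P = 260 - Q gives P = 291/2 - (1/2)q_A, so π_A = (291/2 - (1/2)q_A)q_A - 85q_A.
The leader's first-order condition 121/2 - q_A = 0 yields q_A = 121/2.
Then q_X = (229 - 121/2)/2 = 337/4.
Total output Q = 579/4, so price P = 260 - 579/4 = 461/4.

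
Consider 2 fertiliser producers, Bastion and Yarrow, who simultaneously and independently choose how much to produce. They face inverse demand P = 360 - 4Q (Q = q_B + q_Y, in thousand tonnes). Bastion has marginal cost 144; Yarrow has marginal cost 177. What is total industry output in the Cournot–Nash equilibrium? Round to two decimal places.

Bastion's profit: π_B = (360 - 4Q)q_B - (144q_B). Setting ∂π_B/∂q_B = 0: 216 - 8q_B - 4(q_Y) = 0.
Yarrow's profit: π_Y = (360 - 4Q)q_Y - (177q_Y). Setting ∂π_Y/∂q_Y = 0: 183 - 8q_Y - 4(q_B) = 0.
So q_B = (216 - 4q_Y)/8 and q_Y = (183 - 4q_B)/8.
Substituting one into the other gives q_B = 83/4 and q_Y = 25/2.
Total output Q = 83/4 + 25/2 = 133/4.

33.25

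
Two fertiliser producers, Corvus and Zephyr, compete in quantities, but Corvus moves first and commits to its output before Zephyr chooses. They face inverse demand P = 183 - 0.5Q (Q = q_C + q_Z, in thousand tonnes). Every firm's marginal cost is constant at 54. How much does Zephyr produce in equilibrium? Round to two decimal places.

Solve by backward induction. Given q_C, the follower Zephyr maximises π_Z = (183 - (1/2)q_C - (1/2)q_Z)q_Z - 54q_Z.
Setting the follower's marginal profit to zero, 129 - (1/2)q_C - q_Z = 0, i.e. q_Z = (129 - (1/2)q_C).
The leader anticipates this reaction. Substituting into P = 183 - 0.5Q gives P = 237/2 - (1/4)q_C, so π_C = (237/2 - (1/4)q_C)q_C - 54q_C.
Maximising: ∂π_C/∂q_C = 129/2 - (1/2)q_C = 0, giving q_C = 129.
Then q_Z = (129 - (1/2)·129) = 129/2.

64.50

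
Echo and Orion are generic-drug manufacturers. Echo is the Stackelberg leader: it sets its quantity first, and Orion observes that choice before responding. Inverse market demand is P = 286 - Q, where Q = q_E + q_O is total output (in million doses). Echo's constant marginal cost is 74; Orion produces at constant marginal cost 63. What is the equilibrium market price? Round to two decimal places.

124.25

Solve by backward induction. Given q_E, the follower Orion maximises π_O = (286 - q_E - q_O)q_O - 63q_O.
∂π_O/∂q_O = 223 - q_E - 2q_O = 0 gives the reaction function q_O = (223 - q_E)/2.
Echo substitutes q_O(q_E) into its own profit: π_E = q_E(286 - q_E - (223 - q_E)/2) - 74q_E = (349/2 - (1/2)q_E)q_E - 74q_E.
Maximising: ∂π_E/∂q_E = 201/2 - q_E = 0, giving q_E = 201/2.
Then q_O = (223 - 201/2)/2 = 245/4.
Total output Q = 647/4, so price P = 286 - 647/4 = 497/4.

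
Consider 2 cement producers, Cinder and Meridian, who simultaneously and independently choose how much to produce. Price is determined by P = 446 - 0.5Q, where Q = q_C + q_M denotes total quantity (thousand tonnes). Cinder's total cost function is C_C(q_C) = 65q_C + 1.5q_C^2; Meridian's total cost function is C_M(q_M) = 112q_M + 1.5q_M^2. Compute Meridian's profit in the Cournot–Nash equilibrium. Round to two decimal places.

10579.35

Cinder's profit: π_C = (446 - 0.5Q)q_C - (65q_C + (3/2)q_C²). Setting ∂π_C/∂q_C = 0: 381 - 4q_C - (1/2)(q_M) = 0.
Meridian's profit: π_M = (446 - 0.5Q)q_M - (112q_M + (3/2)q_M²). Setting ∂π_M/∂q_M = 0: 334 - 4q_M - (1/2)(q_C) = 0.
Rearranging gives the reaction functions q_C = (381 - (1/2)q_M)/4 and q_M = (334 - (1/2)q_C)/4.
Substituting one into the other gives q_C = 86.1587 and q_M = 72.7302.
Price P = 446 - (1/2)·(1430/9) = 366.5556.
Meridian's profit: 366.5556·72.7302 - 112·72.7302 - (3/2)·72.7302² = 10579.3520.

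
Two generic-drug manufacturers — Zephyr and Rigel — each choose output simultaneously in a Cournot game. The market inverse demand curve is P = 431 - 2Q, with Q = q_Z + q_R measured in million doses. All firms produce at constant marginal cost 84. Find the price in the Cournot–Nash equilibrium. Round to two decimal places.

Each firm earns π_i = (431 - 2Q)q_i - 84q_i.
Setting ∂π_i/∂q_i = 0 with rivals' quantities fixed: 347 - 4q_i - 2q_j = 0.
With identical firms every q_j equals q_i, so q_j = q_i and 347 = 6q_i, giving q_i = 347/6.
Total output Q = 347/3, so price P = 431 - 2·(347/3) = 599/3.

199.67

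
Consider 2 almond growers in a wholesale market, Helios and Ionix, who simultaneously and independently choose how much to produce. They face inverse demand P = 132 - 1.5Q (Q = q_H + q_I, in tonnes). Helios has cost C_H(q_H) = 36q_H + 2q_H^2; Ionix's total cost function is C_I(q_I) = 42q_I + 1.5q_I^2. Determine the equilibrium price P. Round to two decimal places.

97.02

Helios's profit: π_H = (132 - 1.5Q)q_H - (36q_H + 2q_H²). Setting ∂π_H/∂q_H = 0: 96 - 7q_H - (3/2)(q_I) = 0.
Ionix's profit: π_I = (132 - 1.5Q)q_I - (42q_I + (3/2)q_I²). Setting ∂π_I/∂q_I = 0: 90 - 6q_I - (3/2)(q_H) = 0.
Rearranging gives the reaction functions q_H = (96 - (3/2)q_I)/7 and q_I = (90 - (3/2)q_H)/6.
Substituting one into the other gives q_H = 588/53 and q_I = 648/53.
Total output Q = 1236/53, so price P = 132 - (3/2)·(1236/53) = 97.0189.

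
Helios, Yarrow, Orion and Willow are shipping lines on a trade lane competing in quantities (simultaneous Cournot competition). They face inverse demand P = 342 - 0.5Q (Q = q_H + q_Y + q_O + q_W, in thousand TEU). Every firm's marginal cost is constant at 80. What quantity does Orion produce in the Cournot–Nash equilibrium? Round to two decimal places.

Each firm earns π_i = (342 - 0.5Q)q_i - 80q_i.
Setting ∂π_i/∂q_i = 0 with rivals' quantities fixed: 262 - q_i - (1/2)·Σ_{j≠i} q_j = 0.
With identical firms every q_j equals q_i, so Σ_{j≠i} q_j = 3q_i and 262 = (5/2)q_i, giving q_i = 524/5.

104.80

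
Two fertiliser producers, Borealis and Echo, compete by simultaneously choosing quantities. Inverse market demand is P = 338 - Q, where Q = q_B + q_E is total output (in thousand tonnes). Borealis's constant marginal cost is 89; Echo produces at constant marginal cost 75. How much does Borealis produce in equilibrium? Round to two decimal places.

Borealis's profit: π_B = (338 - Q)q_B - (89q_B). Setting ∂π_B/∂q_B = 0: 249 - 2q_B - (q_E) = 0.
Echo's first-order condition: 263 - 2q_E - (q_B) = 0.
Best responses: q_B = (249 - q_E)/2, q_E = (263 - q_B)/2.
Solving the pair: q_B = 235/3, q_E = 277/3.

78.33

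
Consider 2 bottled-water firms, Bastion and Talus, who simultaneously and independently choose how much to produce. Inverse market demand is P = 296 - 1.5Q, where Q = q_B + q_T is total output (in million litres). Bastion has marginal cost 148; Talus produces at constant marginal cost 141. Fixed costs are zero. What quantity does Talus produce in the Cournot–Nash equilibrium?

Bastion's profit: π_B = (296 - 1.5Q)q_B - (148q_B). Setting ∂π_B/∂q_B = 0: 148 - 3q_B - (3/2)(q_T) = 0.
Talus's profit: π_T = (296 - 1.5Q)q_T - (141q_T). Setting ∂π_T/∂q_T = 0: 155 - 3q_T - (3/2)(q_B) = 0.
Rearranging gives the reaction functions q_B = (148 - (3/2)q_T)/3 and q_T = (155 - (3/2)q_B)/3.
Solving the pair: q_B = 94/3, q_T = 36.

36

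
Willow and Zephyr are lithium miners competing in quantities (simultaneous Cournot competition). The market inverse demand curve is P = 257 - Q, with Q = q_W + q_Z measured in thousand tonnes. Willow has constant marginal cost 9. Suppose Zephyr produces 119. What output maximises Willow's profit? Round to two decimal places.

64.50

With the rival's output fixed at 119, Willow's profit is π_W = (257 - 119 - q_W)q_W - (9q_W) = (138 - q_W)q_W - (9q_W).
∂π_W/∂q_W = 129 - 2q_W = 0, so q_W = 129/2.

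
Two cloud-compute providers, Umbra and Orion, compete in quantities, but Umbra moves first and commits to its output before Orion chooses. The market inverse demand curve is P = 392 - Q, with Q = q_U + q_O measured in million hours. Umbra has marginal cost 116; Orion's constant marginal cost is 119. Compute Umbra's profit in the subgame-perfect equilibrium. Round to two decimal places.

9730.13

The follower Orion best-responds to any q_U: π_O = (392 - Q)q_O - 119q_O.
Follower FOC: 273 - q_U - 2q_O = 0, so q_O(q_U) = (273 - q_U)/2.
Umbra substitutes q_O(q_U) into its own profit: π_U = q_U(392 - q_U - (273 - q_U)/2) - 116q_U = (511/2 - (1/2)q_U)q_U - 116q_U.
The leader's first-order condition 279/2 - q_U = 0 yields q_U = 279/2.
Then q_O = (273 - 279/2)/2 = 267/4.
Price P = 392 - 825/4 = 743/4.
Umbra's profit: (743/4 - 116)·(279/2) = 9730.1250.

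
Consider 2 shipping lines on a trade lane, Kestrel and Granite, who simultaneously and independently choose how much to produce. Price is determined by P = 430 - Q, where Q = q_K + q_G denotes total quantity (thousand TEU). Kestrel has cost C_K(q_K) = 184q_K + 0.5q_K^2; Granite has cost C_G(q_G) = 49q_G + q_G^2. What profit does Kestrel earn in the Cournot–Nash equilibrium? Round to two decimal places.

Kestrel's profit: π_K = (430 - Q)q_K - (184q_K + (1/2)q_K²). Setting ∂π_K/∂q_K = 0: 246 - 3q_K - (q_G) = 0.
Granite's profit: π_G = (430 - Q)q_G - (49q_G + q_G²). Setting ∂π_G/∂q_G = 0: 381 - 4q_G - (q_K) = 0.
Rearranging gives the reaction functions q_K = (246 - q_G)/3 and q_G = (381 - q_K)/4.
Substituting one into the other gives q_K = 603/11 and q_G = 897/11.
Price P = 430 - 1500/11 = 293.6364.
Kestrel's profit: 293.6364·(603/11) - 184·(603/11) - (1/2)(603/11)² = 4507.5496.

4507.55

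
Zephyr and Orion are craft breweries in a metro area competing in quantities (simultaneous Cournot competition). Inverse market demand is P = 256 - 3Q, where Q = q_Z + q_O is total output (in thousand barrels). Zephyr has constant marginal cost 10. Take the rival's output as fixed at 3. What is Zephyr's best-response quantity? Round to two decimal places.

39.50

With the rival's output fixed at 3, Zephyr's profit is π_Z = (256 - 3·3 - 3q_Z)q_Z - (10q_Z) = (247 - 3q_Z)q_Z - (10q_Z).
∂π_Z/∂q_Z = 237 - 6q_Z = 0, so q_Z = 79/2.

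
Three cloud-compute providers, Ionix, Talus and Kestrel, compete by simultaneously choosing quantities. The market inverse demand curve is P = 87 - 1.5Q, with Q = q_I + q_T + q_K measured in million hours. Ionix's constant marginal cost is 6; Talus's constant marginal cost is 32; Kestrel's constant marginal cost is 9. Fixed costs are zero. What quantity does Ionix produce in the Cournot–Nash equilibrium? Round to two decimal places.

18.33

Ionix's profit: π_I = (87 - 1.5Q)q_I - (6q_I). Setting ∂π_I/∂q_I = 0: 81 - 3q_I - (3/2)(q_T + q_K) = 0.
Talus's first-order condition: 55 - 3q_T - (3/2)(q_I + q_K) = 0.
Kestrel's first-order condition: 78 - 3q_K - (3/2)(q_I + q_T) = 0.
Adding the 3 first-order conditions: 214 − 6Q = 0, so Q = 107/3.
Back-substituting: q_I = (81 − 107/2)/(3/2) = 55/3, q_T = (55 − 107/2)/(3/2) = 1, q_K = (78 − 107/2)/(3/2) = 49/3.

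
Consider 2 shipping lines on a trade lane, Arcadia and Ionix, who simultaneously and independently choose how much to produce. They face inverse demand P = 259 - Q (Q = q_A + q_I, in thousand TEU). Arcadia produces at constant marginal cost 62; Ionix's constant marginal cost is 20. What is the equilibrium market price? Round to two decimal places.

Arcadia's profit: π_A = (259 - Q)q_A - (62q_A). Setting ∂π_A/∂q_A = 0: 197 - 2q_A - (q_I) = 0.
Ionix's profit: π_I = (259 - Q)q_I - (20q_I). Setting ∂π_I/∂q_I = 0: 239 - 2q_I - (q_A) = 0.
So q_A = (197 - q_I)/2 and q_I = (239 - q_A)/2.
Solving the pair: q_A = 155/3, q_I = 281/3.
Total output Q = 436/3, so price P = 259 - 436/3 = 341/3.

113.67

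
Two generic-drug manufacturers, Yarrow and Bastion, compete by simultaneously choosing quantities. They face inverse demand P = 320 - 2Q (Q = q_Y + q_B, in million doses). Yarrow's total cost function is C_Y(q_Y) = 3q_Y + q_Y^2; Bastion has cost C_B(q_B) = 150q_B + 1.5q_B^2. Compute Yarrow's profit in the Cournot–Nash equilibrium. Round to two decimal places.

Yarrow's profit: π_Y = (320 - 2Q)q_Y - (3q_Y + q_Y²). Setting ∂π_Y/∂q_Y = 0: 317 - 6q_Y - 2(q_B) = 0.
Bastion's first-order condition: 170 - 7q_B - 2(q_Y) = 0.
Best responses: q_Y = (317 - 2q_B)/6, q_B = (170 - 2q_Y)/7.
Solving the pair: q_Y = 1879/38, q_B = 193/19.
Price P = 320 - 2·59.6053 = 200.7895.
Yarrow's profit: 200.7895·(1879/38) - 3·(1879/38) - (1879/38)² = 7335.1267.

7335.13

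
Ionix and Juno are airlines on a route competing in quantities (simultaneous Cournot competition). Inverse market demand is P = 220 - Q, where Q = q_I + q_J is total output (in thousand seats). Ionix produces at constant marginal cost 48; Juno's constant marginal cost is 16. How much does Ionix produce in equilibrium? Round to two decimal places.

46.67

Ionix's profit: π_I = (220 - Q)q_I - (48q_I). Setting ∂π_I/∂q_I = 0: 172 - 2q_I - (q_J) = 0.
Juno's profit: π_J = (220 - Q)q_J - (16q_J). Setting ∂π_J/∂q_J = 0: 204 - 2q_J - (q_I) = 0.
Rearranging gives the reaction functions q_I = (172 - q_J)/2 and q_J = (204 - q_I)/2.
Substituting one into the other gives q_I = 140/3 and q_J = 236/3.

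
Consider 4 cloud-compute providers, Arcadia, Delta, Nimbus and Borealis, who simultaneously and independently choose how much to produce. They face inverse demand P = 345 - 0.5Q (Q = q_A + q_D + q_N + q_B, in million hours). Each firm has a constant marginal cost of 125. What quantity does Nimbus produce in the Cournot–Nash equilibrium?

88

Each firm earns π_i = (345 - 0.5Q)q_i - 125q_i.
First-order condition (treating rivals' output as given): 220 - q_i - (1/2)·Σ_{j≠i} q_j = 0.
With identical firms every q_j equals q_i, so Σ_{j≠i} q_j = 3q_i and 220 = (5/2)q_i, giving q_i = 88.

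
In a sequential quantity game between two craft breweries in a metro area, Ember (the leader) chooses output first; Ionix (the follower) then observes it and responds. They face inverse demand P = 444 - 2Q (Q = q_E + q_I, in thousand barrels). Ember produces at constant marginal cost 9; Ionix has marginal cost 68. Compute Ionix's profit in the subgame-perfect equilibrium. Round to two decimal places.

Solve by backward induction. Given q_E, the follower Ionix maximises π_I = (444 - 2q_E - 2q_I)q_I - 68q_I.
Setting the follower's marginal profit to zero, 376 - 2q_E - 4q_I = 0, i.e. q_I = (376 - 2q_E)/4.
The leader anticipates this reaction. Substituting into P = 444 - 2Q gives P = 256 - q_E, so π_E = (256 - q_E)q_E - 9q_E.
The leader's first-order condition 247 - 2q_E = 0 yields q_E = 247/2.
Then q_I = (376 - 2·(247/2))/4 = 129/4.
Price P = 444 - 2·(623/4) = 265/2.
Ionix's profit: (265/2 - 68)·(129/4) = 2080.1250.

2080.13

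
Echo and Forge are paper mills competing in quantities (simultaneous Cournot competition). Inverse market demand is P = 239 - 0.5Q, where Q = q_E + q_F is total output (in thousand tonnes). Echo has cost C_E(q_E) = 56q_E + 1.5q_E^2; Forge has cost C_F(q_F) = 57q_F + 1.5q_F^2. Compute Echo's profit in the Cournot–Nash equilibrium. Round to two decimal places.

3312.72

Echo's profit: π_E = (239 - 0.5Q)q_E - (56q_E + (3/2)q_E²). Setting ∂π_E/∂q_E = 0: 183 - 4q_E - (1/2)(q_F) = 0.
Forge's profit: π_F = (239 - 0.5Q)q_F - (57q_F + (3/2)q_F²). Setting ∂π_F/∂q_F = 0: 182 - 4q_F - (1/2)(q_E) = 0.
Best responses: q_E = (183 - (1/2)q_F)/4, q_F = (182 - (1/2)q_E)/4.
Substituting one into the other gives q_E = 40.6984 and q_F = 40.4127.
Price P = 239 - (1/2)·(730/9) = 1786/9.
Echo's profit: (1786/9)·40.6984 - 56·40.6984 - (3/2)·40.6984² = 3312.7216.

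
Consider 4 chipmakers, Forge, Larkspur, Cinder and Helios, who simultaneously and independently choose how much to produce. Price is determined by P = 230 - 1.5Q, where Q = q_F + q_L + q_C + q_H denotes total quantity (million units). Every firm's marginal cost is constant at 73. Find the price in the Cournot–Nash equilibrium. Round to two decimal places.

104.40

A representative firm's profit is π_i = q_i(230 - 1.5Q) - 73q_i.
First-order condition (treating rivals' output as given): 157 - 3q_i - (3/2)·Σ_{j≠i} q_j = 0.
With identical firms every q_j equals q_i, so Σ_{j≠i} q_j = 3q_i and 157 = (15/2)q_i, giving q_i = 314/15.
Total output Q = 1256/15, so price P = 230 - (3/2)·(1256/15) = 522/5.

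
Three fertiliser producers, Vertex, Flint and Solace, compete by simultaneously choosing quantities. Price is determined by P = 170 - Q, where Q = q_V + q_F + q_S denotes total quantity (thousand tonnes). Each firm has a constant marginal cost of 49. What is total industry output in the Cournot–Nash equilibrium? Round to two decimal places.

Each firm earns π_i = (170 - Q)q_i - 49q_i.
First-order condition (treating rivals' output as given): 121 - 2q_i - Σ_{j≠i} q_j = 0.
By symmetry each firm produces the same amount; substituting Σ_{j≠i} q_j = 2q_i yields q_i = 121/4.
Total output Q = 121/4 + 121/4 + 121/4 = 363/4.

90.75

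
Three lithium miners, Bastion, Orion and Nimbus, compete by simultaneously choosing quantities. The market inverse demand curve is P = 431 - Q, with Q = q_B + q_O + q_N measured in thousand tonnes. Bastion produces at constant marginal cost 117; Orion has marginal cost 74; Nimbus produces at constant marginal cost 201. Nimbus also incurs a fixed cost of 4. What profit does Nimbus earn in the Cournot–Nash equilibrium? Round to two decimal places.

18.56

Bastion's profit: π_B = (431 - Q)q_B - (117q_B). Setting ∂π_B/∂q_B = 0: 314 - 2q_B - (q_O + q_N) = 0.
Orion's first-order condition: 357 - 2q_O - (q_B + q_N) = 0.
Nimbus's profit: π_N = (431 - Q)q_N - (201q_N). Setting ∂π_N/∂q_N = 0: 230 - 2q_N - (q_B + q_O) = 0.
Adding the 3 first-order conditions: 901 − 4Q = 0, so Q = 901/4.
Back-substituting: q_B = (314 − 901/4) = 355/4, q_O = (357 − 901/4) = 527/4, q_N = (230 − 901/4) = 19/4.
Price P = 431 - 901/4 = 823/4.
Nimbus's profit: (823/4 - 201)·(19/4) - 4 = 297/16.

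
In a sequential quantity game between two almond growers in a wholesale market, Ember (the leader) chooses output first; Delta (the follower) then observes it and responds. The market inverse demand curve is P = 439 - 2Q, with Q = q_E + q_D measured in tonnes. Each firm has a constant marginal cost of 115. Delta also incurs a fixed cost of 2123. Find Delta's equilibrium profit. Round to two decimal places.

Solve by backward induction. Given q_E, the follower Delta maximises π_D = (439 - 2q_E - 2q_D)q_D - 115q_D.
Setting the follower's marginal profit to zero, 324 - 2q_E - 4q_D = 0, i.e. q_D = (324 - 2q_E)/4.
Ember substitutes q_D(q_E) into its own profit: π_E = q_E(439 - 2q_E - (324 - 2q_E)/2) - 115q_E = (277 - q_E)q_E - 115q_E.
The leader's first-order condition 162 - 2q_E = 0 yields q_E = 81.
Then q_D = (324 - 2·81)/4 = 81/2.
Price P = 439 - 2·(243/2) = 196.
Delta's profit: (196 - 115)·(81/2) - 2123 = 1157.5000.

1157.50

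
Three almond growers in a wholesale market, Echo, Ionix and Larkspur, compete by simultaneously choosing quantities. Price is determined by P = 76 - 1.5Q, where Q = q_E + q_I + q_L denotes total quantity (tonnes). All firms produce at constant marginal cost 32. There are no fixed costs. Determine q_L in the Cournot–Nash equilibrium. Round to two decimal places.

7.33

Each firm earns π_i = (76 - 1.5Q)q_i - 32q_i.
Setting ∂π_i/∂q_i = 0 with rivals' quantities fixed: 44 - 3q_i - (3/2)·Σ_{j≠i} q_j = 0.
With identical firms every q_j equals q_i, so Σ_{j≠i} q_j = 2q_i and 44 = 6q_i, giving q_i = 22/3.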